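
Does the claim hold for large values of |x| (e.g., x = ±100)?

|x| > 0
x = 100: LHS = |100| = 100; 100 > 0 — holds
x = -100: LHS = |-100| = 100; 100 > 0 — holds

Answer: Yes, holds for both x = 100 and x = -100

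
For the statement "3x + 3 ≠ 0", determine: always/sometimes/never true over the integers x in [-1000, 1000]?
Holds at x = 0: LHS = 3·0 + 3 = 3; 3 ≠ 0 — holds
Fails at x = -1: LHS = 3·(-1) + 3 = 0; 0 ≠ 0 — FAILS
It is satisfied by some integers in the range but not all.

Answer: Sometimes true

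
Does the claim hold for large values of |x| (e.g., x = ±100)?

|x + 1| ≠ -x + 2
x = 100: LHS = |100 + 1| = |101| = 101, RHS = -100 + 2 = -98; 101 ≠ -98 — holds
x = -100: LHS = |(-100) + 1| = |-99| = 99, RHS = -(-100) + 2 = 102; 99 ≠ 102 — holds

Answer: Yes, holds for both x = 100 and x = -100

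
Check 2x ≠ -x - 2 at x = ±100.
x = 100: LHS = 2·100 = 200, RHS = -100 - 2 = -102; 200 ≠ -102 — holds
x = -100: LHS = 2·(-100) = -200, RHS = -(-100) - 2 = 98; -200 ≠ 98 — holds

Answer: Yes, holds for both x = 100 and x = -100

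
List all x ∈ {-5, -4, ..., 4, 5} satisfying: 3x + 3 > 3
Holds for: {1, 2, 3, 4, 5}
Fails for: {-5, -4, -3, -2, -1, 0}

Answer: {1, 2, 3, 4, 5}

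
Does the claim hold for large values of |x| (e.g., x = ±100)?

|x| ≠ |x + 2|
x = 100: LHS = |100| = 100, RHS = |100 + 2| = |102| = 102; 100 ≠ 102 — holds
x = -100: LHS = |-100| = 100, RHS = |(-100) + 2| = |-98| = 98; 100 ≠ 98 — holds

Answer: Yes, holds for both x = 100 and x = -100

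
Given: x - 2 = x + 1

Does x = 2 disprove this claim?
Substitute x = 2 into the relation:
x = 2: LHS = 2 - 2 = 0, RHS = 2 + 1 = 3; 0 = 3 — FAILS

Since the claim fails at x = 2, this value is a counterexample.

Answer: Yes, x = 2 is a counterexample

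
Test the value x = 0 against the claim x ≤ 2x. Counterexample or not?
Substitute x = 0 into the relation:
x = 0: RHS = 2·0 = 0; 0 ≤ 0 — holds

The claim holds here, so x = 0 is not a counterexample. (A counterexample exists elsewhere, e.g. x = -1.)

Answer: No, x = 0 is not a counterexample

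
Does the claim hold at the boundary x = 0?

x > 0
x = 0: 0 > 0 — FAILS

The relation fails at x = 0, so x = 0 is a counterexample.

Answer: No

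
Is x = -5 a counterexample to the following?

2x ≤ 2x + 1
Substitute x = -5 into the relation:
x = -5: LHS = 2·(-5) = -10, RHS = 2·(-5) + 1 = -9; -10 ≤ -9 — holds

The relation holds at x = -5, so it is not a counterexample.

Answer: No, x = -5 is not a counterexample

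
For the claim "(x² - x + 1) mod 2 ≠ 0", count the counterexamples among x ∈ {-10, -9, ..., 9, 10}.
For a polynomial with integer coefficients, its value mod 2 depends only on x mod 2, so it suffices to check one representative of each residue class, x = 0, 1:
x = 0: LHS = (0² - 0 + 1) mod 2 = 1 mod 2 = 1; 1 ≠ 0 — holds
x = 1: LHS = (1² - 1 + 1) mod 2 = 1 mod 2 = 1; 1 ≠ 0 — holds
The relation holds in every residue class, so the relation holds for every integer in [-10, 10].

No counterexample appears in that range.

Answer: 0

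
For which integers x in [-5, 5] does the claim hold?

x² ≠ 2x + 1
Track d = LHS − RHS over the integers in [-5, 5]. Equality would need d = 0, but d changes sign only between consecutive integers, jumping over 0:
x = -1: LHS = (-1)² = 1, RHS = 2·(-1) + 1 = -1; 1 ≠ -1 — holds  (d = 2)
x = 0: LHS = 0² = 0, RHS = 2·0 + 1 = 1; 0 ≠ 1 — holds  (d = -1)
x = 2: LHS = 2² = 4, RHS = 2·2 + 1 = 5; 4 ≠ 5 — holds  (d = -1)
x = 3: LHS = 3² = 9, RHS = 2·3 + 1 = 7; 9 ≠ 7 — holds  (d = 2)
Away from these crossings d keeps a constant sign, and checking every integer in [-5, 5] confirms d ≠ 0 throughout. Hence the two sides are never equal, so the relation holds for every integer in [-5, 5].

Answer: All integers in [-5, 5]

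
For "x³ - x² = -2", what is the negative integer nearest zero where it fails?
Testing negative integers from -1 downward:
x = -1: LHS = (-1)³ - (-1)² = -2; -2 = -2 — holds
x = -2: LHS = (-2)³ - (-2)² = -12; -12 = -2 — FAILS  ← closest negative counterexample to 0

Answer: x = -2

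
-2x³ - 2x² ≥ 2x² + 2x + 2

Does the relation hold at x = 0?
x = 0: LHS = -2·0³ - 2·0² = 0, RHS = 2·0² + 2·0 + 2 = 2; 0 ≥ 2 — FAILS

The relation fails at x = 0, so x = 0 is a counterexample.

Answer: No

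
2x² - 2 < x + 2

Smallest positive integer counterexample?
Testing positive integers:
x = 1: LHS = 2·1² - 2 = 0, RHS = 1 + 2 = 3; 0 < 3 — holds
x = 2: LHS = 2·2² - 2 = 6, RHS = 2 + 2 = 4; 6 < 4 — FAILS  ← smallest positive counterexample

Answer: x = 2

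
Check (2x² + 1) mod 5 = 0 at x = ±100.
x = 100: LHS = (2·100² + 1) mod 5 = 20001 mod 5 = 1; 1 = 0 — FAILS
x = -100: LHS = (2·(-100)² + 1) mod 5 = 20001 mod 5 = 1; 1 = 0 — FAILS

Answer: No, fails for both x = 100 and x = -100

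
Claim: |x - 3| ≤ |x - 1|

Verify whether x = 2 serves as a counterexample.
Substitute x = 2 into the relation:
x = 2: LHS = |2 - 3| = |-1| = 1, RHS = |2 - 1| = |1| = 1; 1 ≤ 1 — holds

The claim holds here, so x = 2 is not a counterexample. (A counterexample exists elsewhere, e.g. x = 0.)

Answer: No, x = 2 is not a counterexample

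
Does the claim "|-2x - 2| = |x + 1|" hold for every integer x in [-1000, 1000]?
The claim fails at x = 0:
x = 0: LHS = |-2·0 - 2| = |-2| = 2, RHS = |0 + 1| = |1| = 1; 2 = 1 — FAILS

Because a single integer refutes it, the statement is false.

Answer: False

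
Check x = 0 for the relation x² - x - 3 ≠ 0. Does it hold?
x = 0: LHS = 0² - 0 - 3 = -3; -3 ≠ 0 — holds

The relation is satisfied at x = 0.

Answer: Yes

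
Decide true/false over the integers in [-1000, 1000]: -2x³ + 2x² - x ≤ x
The claim fails at x = -1:
x = -1: LHS = -2·(-1)³ + 2·(-1)² - (-1) = 5; 5 ≤ -1 — FAILS

Because a single integer refutes it, the statement is false.

Answer: False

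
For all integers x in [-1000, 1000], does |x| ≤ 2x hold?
The claim fails at x = -1:
x = -1: LHS = |-1| = 1, RHS = 2·(-1) = -2; 1 ≤ -2 — FAILS

Because a single integer refutes it, the statement is false.

Answer: False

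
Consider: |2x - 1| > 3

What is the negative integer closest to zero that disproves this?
Testing negative integers from -1 downward:
x = -1: LHS = |2·(-1) - 1| = |-3| = 3; 3 > 3 — FAILS  ← closest negative counterexample to 0

Answer: x = -1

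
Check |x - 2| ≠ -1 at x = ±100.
x = 100: LHS = |100 - 2| = |98| = 98; 98 ≠ -1 — holds
x = -100: LHS = |(-100) - 2| = |-102| = 102; 102 ≠ -1 — holds

Answer: Yes, holds for both x = 100 and x = -100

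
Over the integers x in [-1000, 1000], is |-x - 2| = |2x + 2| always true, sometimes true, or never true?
Holds at x = 0: LHS = |-0 - 2| = |-2| = 2, RHS = |2·0 + 2| = |2| = 2; 2 = 2 — holds
Fails at x = 1: LHS = |-1 - 2| = |-3| = 3, RHS = |2·1 + 2| = |4| = 4; 3 = 4 — FAILS
It is satisfied by some integers in the range but not all.

Answer: Sometimes true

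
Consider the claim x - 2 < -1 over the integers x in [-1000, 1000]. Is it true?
The claim fails at x = 1:
x = 1: LHS = 1 - 2 = -1; -1 < -1 — FAILS

Because a single integer refutes it, the statement is false.

Answer: False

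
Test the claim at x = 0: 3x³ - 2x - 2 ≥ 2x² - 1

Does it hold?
x = 0: LHS = 3·0³ - 2·0 - 2 = -2, RHS = 2·0² - 1 = -1; -2 ≥ -1 — FAILS

The relation fails at x = 0, so x = 0 is a counterexample.

Answer: No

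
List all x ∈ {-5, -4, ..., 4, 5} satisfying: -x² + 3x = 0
Holds for: {0, 3}
Fails for: {-5, -4, -3, -2, -1, 1, 2, 4, 5}

Answer: {0, 3}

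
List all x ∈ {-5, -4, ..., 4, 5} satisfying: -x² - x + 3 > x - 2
Holds for: {-3, -2, -1, 0, 1}
Fails for: {-5, -4, 2, 3, 4, 5}

Answer: {-3, -2, -1, 0, 1}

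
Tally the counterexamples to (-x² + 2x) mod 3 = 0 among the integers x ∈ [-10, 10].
Counterexamples in [-10, 10]: {-8, -5, -2, 1, 4, 7, 10}.

Counting them gives 7 values.

Answer: 7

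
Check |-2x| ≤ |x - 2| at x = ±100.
x = 100: LHS = |-2·100| = |-200| = 200, RHS = |100 - 2| = |98| = 98; 200 ≤ 98 — FAILS
x = -100: LHS = |-2·(-100)| = |200| = 200, RHS = |(-100) - 2| = |-102| = 102; 200 ≤ 102 — FAILS

Answer: No, fails for both x = 100 and x = -100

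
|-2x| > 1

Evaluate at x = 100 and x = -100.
x = 100: LHS = |-2·100| = |-200| = 200; 200 > 1 — holds
x = -100: LHS = |-2·(-100)| = |200| = 200; 200 > 1 — holds

Answer: Yes, holds for both x = 100 and x = -100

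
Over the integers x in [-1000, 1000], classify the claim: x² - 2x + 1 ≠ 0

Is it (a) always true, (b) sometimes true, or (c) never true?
Holds at x = 0: LHS = 0² - 2·0 + 1 = 1; 1 ≠ 0 — holds
Fails at x = 1: LHS = 1² - 2·1 + 1 = 0; 0 ≠ 0 — FAILS
It is satisfied by some integers in the range but not all.

Answer: Sometimes true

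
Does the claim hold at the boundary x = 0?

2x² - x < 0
x = 0: LHS = 2·0² - 0 = 0; 0 < 0 — FAILS

The relation fails at x = 0, so x = 0 is a counterexample.

Answer: No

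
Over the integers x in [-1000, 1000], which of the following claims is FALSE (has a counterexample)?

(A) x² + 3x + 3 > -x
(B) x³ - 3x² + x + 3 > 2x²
(A) x = -1: LHS = (-1)² + 3·(-1) + 3 = 1, RHS = -(-1) = 1; 1 > 1 — FAILS
(B) x = 1: LHS = 1³ - 3·1² + 1 + 3 = 2, RHS = 2·1² = 2; 2 > 2 — FAILS

Answer: Both A and B are false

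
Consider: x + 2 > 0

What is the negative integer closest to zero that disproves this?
Testing negative integers from -1 downward:
x = -1: LHS = (-1) + 2 = 1; 1 > 0 — holds
x = -2: LHS = (-2) + 2 = 0; 0 > 0 — FAILS  ← closest negative counterexample to 0

Answer: x = -2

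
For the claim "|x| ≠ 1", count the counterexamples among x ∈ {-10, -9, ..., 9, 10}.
Counterexamples in [-10, 10]: {-1, 1}.

Counting them gives 2 values.

Answer: 2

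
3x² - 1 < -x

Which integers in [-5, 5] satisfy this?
Holds for: {0}
Fails for: {-5, -4, -3, -2, -1, 1, 2, 3, 4, 5}

Answer: {0}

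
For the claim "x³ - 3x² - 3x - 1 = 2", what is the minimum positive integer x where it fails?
Testing positive integers:
x = 1: LHS = 1³ - 3·1² - 3·1 - 1 = -6; -6 = 2 — FAILS  ← smallest positive counterexample

Answer: x = 1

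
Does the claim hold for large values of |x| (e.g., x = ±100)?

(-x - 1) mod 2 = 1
x = 100: LHS = (-100 - 1) mod 2 = (-101) mod 2 = 1; 1 = 1 — holds
x = -100: LHS = (-(-100) - 1) mod 2 = 99 mod 2 = 1; 1 = 1 — holds

Answer: Yes, holds for both x = 100 and x = -100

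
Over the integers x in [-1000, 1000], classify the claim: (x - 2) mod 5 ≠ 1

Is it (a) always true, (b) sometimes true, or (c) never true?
Holds at x = 0: LHS = (0 - 2) mod 5 = (-2) mod 5 = 3; 3 ≠ 1 — holds
Fails at x = -2: LHS = ((-2) - 2) mod 5 = (-4) mod 5 = 1; 1 ≠ 1 — FAILS
It is satisfied by some integers in the range but not all.

Answer: Sometimes true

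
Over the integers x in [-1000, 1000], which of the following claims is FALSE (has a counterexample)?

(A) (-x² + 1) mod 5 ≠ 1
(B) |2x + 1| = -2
(A) x = 0: LHS = (-0² + 1) mod 5 = 1 mod 5 = 1; 1 ≠ 1 — FAILS
(B) x = 0: LHS = |2·0 + 1| = |1| = 1; 1 = -2 — FAILS

Answer: Both A and B are false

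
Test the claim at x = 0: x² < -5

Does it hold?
x = 0: LHS = 0² = 0; 0 < -5 — FAILS

The relation fails at x = 0, so x = 0 is a counterexample.

Answer: No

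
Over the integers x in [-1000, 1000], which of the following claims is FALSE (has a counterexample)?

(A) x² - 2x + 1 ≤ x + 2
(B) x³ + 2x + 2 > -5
(A) x = -1: LHS = (-1)² - 2·(-1) + 1 = 4, RHS = (-1) + 2 = 1; 4 ≤ 1 — FAILS
(B) x = -2: LHS = (-2)³ + 2·(-2) + 2 = -10; -10 > -5 — FAILS

Answer: Both A and B are false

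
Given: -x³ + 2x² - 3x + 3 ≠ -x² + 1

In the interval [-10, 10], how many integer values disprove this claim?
Counterexamples in [-10, 10]: {2}.

Counting them gives 1 values.

Answer: 1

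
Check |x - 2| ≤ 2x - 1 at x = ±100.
x = 100: LHS = |100 - 2| = |98| = 98, RHS = 2·100 - 1 = 199; 98 ≤ 199 — holds
x = -100: LHS = |(-100) - 2| = |-102| = 102, RHS = 2·(-100) - 1 = -201; 102 ≤ -201 — FAILS

Answer: Partially: holds for x = 100, fails for x = -100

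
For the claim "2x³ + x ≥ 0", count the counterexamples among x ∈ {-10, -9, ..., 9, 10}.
Counterexamples in [-10, 10]: {-10, -9, -8, -7, -6, -5, -4, -3, -2, -1}.

Counting them gives 10 values.

Answer: 10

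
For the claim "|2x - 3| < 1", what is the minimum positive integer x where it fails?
Testing positive integers:
x = 1: LHS = |2·1 - 3| = |-1| = 1; 1 < 1 — FAILS  ← smallest positive counterexample

Answer: x = 1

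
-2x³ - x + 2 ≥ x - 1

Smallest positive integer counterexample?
Testing positive integers:
x = 1: LHS = -2·1³ - 1 + 2 = -1, RHS = 1 - 1 = 0; -1 ≥ 0 — FAILS  ← smallest positive counterexample

Answer: x = 1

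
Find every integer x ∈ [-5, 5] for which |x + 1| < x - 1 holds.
Over all integers in [-5, 5], LHS − RHS is smallest at x = 0, where it equals 2:
x = 0: LHS = |0 + 1| = |1| = 1, RHS = 0 - 1 = -1; 1 < -1 — FAILS
At the ends of the range:
x = -5: LHS = |(-5) + 1| = |-4| = 4, RHS = (-5) - 1 = -6; 4 < -6 — FAILS
x = 5: LHS = |5 + 1| = |6| = 6, RHS = 5 - 1 = 4; 6 < 4 — FAILS
Hence LHS − RHS is never negative, i.e. LHS ≥ RHS throughout, so the claimed relation (<) fails for every integer in [-5, 5].

Answer: None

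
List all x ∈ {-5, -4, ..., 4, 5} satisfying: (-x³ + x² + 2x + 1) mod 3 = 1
Holds for: {-4, -3, -1, 0, 2, 3, 5}
Fails for: {-5, -2, 1, 4}

Answer: {-4, -3, -1, 0, 2, 3, 5}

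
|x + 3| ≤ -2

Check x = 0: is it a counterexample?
Substitute x = 0 into the relation:
x = 0: LHS = |0 + 3| = |3| = 3; 3 ≤ -2 — FAILS

Since the claim fails at x = 0, this value is a counterexample.

Answer: Yes, x = 0 is a counterexample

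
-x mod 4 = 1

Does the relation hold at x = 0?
x = 0: LHS = (-0) mod 4 = 0 mod 4 = 0; 0 = 1 — FAILS

The relation fails at x = 0, so x = 0 is a counterexample.

Answer: No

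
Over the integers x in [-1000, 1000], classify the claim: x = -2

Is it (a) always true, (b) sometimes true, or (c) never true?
Holds at x = -2: -2 = -2 — holds
Fails at x = 0: 0 = -2 — FAILS
It is satisfied by some integers in the range but not all.

Answer: Sometimes true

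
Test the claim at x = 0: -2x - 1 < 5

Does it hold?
x = 0: LHS = -2·0 - 1 = -1; -1 < 5 — holds

The relation is satisfied at x = 0.

Answer: Yes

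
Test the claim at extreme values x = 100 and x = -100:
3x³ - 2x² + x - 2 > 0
x = 100: LHS = 3·100³ - 2·100² + 100 - 2 = 2980098; 2980098 > 0 — holds
x = -100: LHS = 3·(-100)³ - 2·(-100)² + (-100) - 2 = -3020102; -3020102 > 0 — FAILS

Answer: Partially: holds for x = 100, fails for x = -100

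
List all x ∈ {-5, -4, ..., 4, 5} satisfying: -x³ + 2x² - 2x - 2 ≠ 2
Track d = LHS − RHS over the integers in [-5, 5]. Equality would need d = 0, but d changes sign only between consecutive integers, jumping over 0:
x = -1: LHS = -(-1)³ + 2·(-1)² - 2·(-1) - 2 = 3; 3 ≠ 2 — holds  (d = 1)
x = 0: LHS = -0³ + 2·0² - 2·0 - 2 = -2; -2 ≠ 2 — holds  (d = -4)
Away from these crossings d keeps a constant sign, and checking every integer in [-5, 5] confirms d ≠ 0 throughout. Hence the two sides are never equal, so the relation holds for every integer in [-5, 5].

Answer: All integers in [-5, 5]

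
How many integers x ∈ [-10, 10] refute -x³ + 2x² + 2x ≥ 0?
Counterexamples in [-10, 10]: {3, 4, 5, 6, 7, 8, 9, 10}.

Counting them gives 8 values.

Answer: 8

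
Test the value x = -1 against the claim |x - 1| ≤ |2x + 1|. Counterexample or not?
Substitute x = -1 into the relation:
x = -1: LHS = |(-1) - 1| = |-2| = 2, RHS = |2·(-1) + 1| = |-1| = 1; 2 ≤ 1 — FAILS

Since the claim fails at x = -1, this value is a counterexample.

Answer: Yes, x = -1 is a counterexample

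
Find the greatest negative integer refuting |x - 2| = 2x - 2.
Testing negative integers from -1 downward:
x = -1: LHS = |(-1) - 2| = |-3| = 3, RHS = 2·(-1) - 2 = -4; 3 = -4 — FAILS  ← closest negative counterexample to 0

Answer: x = -1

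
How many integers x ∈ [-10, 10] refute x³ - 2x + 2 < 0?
Counterexamples in [-10, 10]: {-1, 0, 1, 2, 3, 4, 5, 6, 7, 8, 9, 10}.

Counting them gives 12 values.

Answer: 12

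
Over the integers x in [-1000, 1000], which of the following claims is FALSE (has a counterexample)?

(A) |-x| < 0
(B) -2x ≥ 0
(A) x = 0: LHS = |-0| = |0| = 0; 0 < 0 — FAILS
(B) x = 1: LHS = -2·1 = -2; -2 ≥ 0 — FAILS

Answer: Both A and B are false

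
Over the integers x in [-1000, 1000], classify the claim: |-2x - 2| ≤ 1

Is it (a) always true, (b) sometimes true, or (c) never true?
Holds at x = -1: LHS = |-2·(-1) - 2| = |0| = 0; 0 ≤ 1 — holds
Fails at x = 0: LHS = |-2·0 - 2| = |-2| = 2; 2 ≤ 1 — FAILS
It is satisfied by some integers in the range but not all.

Answer: Sometimes true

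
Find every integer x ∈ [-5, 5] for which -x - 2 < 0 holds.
Holds for: {-1, 0, 1, 2, 3, 4, 5}
Fails for: {-5, -4, -3, -2}

Answer: {-1, 0, 1, 2, 3, 4, 5}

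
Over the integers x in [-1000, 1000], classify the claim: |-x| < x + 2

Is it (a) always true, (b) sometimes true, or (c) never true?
Holds at x = 0: LHS = |-0| = |0| = 0, RHS = 0 + 2 = 2; 0 < 2 — holds
Fails at x = -1: LHS = |-(-1)| = |1| = 1, RHS = (-1) + 2 = 1; 1 < 1 — FAILS
It is satisfied by some integers in the range but not all.

Answer: Sometimes true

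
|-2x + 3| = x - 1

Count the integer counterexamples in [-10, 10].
Counterexamples in [-10, 10]: {-10, -9, -8, -7, -6, -5, -4, -3, -2, -1, 0, 1, 3, 4, 5, 6, 7, 8, 9, 10}.

Counting them gives 20 values.

Answer: 20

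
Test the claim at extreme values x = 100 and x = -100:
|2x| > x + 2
x = 100: LHS = |2·100| = |200| = 200, RHS = 100 + 2 = 102; 200 > 102 — holds
x = -100: LHS = |2·(-100)| = |-200| = 200, RHS = (-100) + 2 = -98; 200 > -98 — holds

Answer: Yes, holds for both x = 100 and x = -100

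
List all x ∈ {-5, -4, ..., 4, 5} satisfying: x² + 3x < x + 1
Holds for: {-2, -1, 0}
Fails for: {-5, -4, -3, 1, 2, 3, 4, 5}

Answer: {-2, -1, 0}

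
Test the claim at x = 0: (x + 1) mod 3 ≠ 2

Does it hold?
x = 0: LHS = (0 + 1) mod 3 = 1 mod 3 = 1; 1 ≠ 2 — holds

The relation is satisfied at x = 0.

Answer: Yes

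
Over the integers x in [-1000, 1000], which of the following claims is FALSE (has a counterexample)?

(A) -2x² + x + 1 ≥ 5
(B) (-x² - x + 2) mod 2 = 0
(A) x = 0: LHS = -2·0² + 0 + 1 = 1; 1 ≥ 5 — FAILS

(B) For a polynomial with integer coefficients, its value mod 2 depends only on x mod 2, so it suffices to check one representative of each residue class, x = 0, 1:
x = 0: LHS = (-0² - 0 + 2) mod 2 = 2 mod 2 = 0; 0 = 0 — holds
x = 1: LHS = (-1² - 1 + 2) mod 2 = 0 mod 2 = 0; 0 = 0 — holds
The relation holds in every residue class, so the relation holds for every integer in [-1000, 1000].

Only (A) has a counterexample.

Answer: A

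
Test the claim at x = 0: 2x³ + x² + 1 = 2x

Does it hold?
x = 0: LHS = 2·0³ + 0² + 1 = 1, RHS = 2·0 = 0; 1 = 0 — FAILS

The relation fails at x = 0, so x = 0 is a counterexample.

Answer: No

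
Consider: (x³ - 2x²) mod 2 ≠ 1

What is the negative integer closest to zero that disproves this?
Testing negative integers from -1 downward:
x = -1: LHS = ((-1)³ - 2·(-1)²) mod 2 = (-3) mod 2 = 1; 1 ≠ 1 — FAILS  ← closest negative counterexample to 0

Answer: x = -1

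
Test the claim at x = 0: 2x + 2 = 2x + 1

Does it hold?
x = 0: LHS = 2·0 + 2 = 2, RHS = 2·0 + 1 = 1; 2 = 1 — FAILS

The relation fails at x = 0, so x = 0 is a counterexample.

Answer: No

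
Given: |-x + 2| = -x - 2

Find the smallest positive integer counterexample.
Testing positive integers:
x = 1: LHS = |-1 + 2| = |1| = 1, RHS = -1 - 2 = -3; 1 = -3 — FAILS  ← smallest positive counterexample

Answer: x = 1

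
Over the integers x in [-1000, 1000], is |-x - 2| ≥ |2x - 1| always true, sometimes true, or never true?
Holds at x = 0: LHS = |-0 - 2| = |-2| = 2, RHS = |2·0 - 1| = |-1| = 1; 2 ≥ 1 — holds
Fails at x = -1: LHS = |-(-1) - 2| = |-1| = 1, RHS = |2·(-1) - 1| = |-3| = 3; 1 ≥ 3 — FAILS
It is satisfied by some integers in the range but not all.

Answer: Sometimes true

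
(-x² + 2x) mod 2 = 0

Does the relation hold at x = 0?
x = 0: LHS = (-0² + 2·0) mod 2 = 0 mod 2 = 0; 0 = 0 — holds

The relation is satisfied at x = 0.

Answer: Yes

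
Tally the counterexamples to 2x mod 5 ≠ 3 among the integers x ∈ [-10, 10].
Counterexamples in [-10, 10]: {-6, -1, 4, 9}.

Counting them gives 4 values.

Answer: 4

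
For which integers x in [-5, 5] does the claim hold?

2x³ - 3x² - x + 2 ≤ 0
Holds for: {-5, -4, -3, -2, -1, 1}
Fails for: {0, 2, 3, 4, 5}

Answer: {-5, -4, -3, -2, -1, 1}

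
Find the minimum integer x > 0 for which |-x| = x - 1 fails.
Testing positive integers:
x = 1: LHS = |-1| = 1, RHS = 1 - 1 = 0; 1 = 0 — FAILS  ← smallest positive counterexample

Answer: x = 1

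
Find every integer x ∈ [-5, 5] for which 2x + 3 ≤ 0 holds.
Holds for: {-5, -4, -3, -2}
Fails for: {-1, 0, 1, 2, 3, 4, 5}

Answer: {-5, -4, -3, -2}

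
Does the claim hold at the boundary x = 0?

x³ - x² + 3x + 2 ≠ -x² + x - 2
x = 0: LHS = 0³ - 0² + 3·0 + 2 = 2, RHS = -0² + 0 - 2 = -2; 2 ≠ -2 — holds

The relation is satisfied at x = 0.

Answer: Yes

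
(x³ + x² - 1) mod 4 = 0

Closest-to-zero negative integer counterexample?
Testing negative integers from -1 downward:
x = -1: LHS = ((-1)³ + (-1)² - 1) mod 4 = (-1) mod 4 = 3; 3 = 0 — FAILS  ← closest negative counterexample to 0

Answer: x = -1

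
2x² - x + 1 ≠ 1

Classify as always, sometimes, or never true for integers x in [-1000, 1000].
Holds at x = 1: LHS = 2·1² - 1 + 1 = 2; 2 ≠ 1 — holds
Fails at x = 0: LHS = 2·0² - 0 + 1 = 1; 1 ≠ 1 — FAILS
It is satisfied by some integers in the range but not all.

Answer: Sometimes true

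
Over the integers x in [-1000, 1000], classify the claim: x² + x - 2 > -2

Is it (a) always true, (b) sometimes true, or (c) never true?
Holds at x = 1: LHS = 1² + 1 - 2 = 0; 0 > -2 — holds
Fails at x = 0: LHS = 0² + 0 - 2 = -2; -2 > -2 — FAILS
It is satisfied by some integers in the range but not all.

Answer: Sometimes true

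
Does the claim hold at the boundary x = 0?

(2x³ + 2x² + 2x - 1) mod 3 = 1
x = 0: LHS = (2·0³ + 2·0² + 2·0 - 1) mod 3 = (-1) mod 3 = 2; 2 = 1 — FAILS

The relation fails at x = 0, so x = 0 is a counterexample.

Answer: No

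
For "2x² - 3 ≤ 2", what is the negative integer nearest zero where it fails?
Testing negative integers from -1 downward:
x = -1: LHS = 2·(-1)² - 3 = -1; -1 ≤ 2 — holds
x = -2: LHS = 2·(-2)² - 3 = 5; 5 ≤ 2 — FAILS  ← closest negative counterexample to 0

Answer: x = -2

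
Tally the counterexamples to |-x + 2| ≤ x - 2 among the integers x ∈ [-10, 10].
Counterexamples in [-10, 10]: {-10, -9, -8, -7, -6, -5, -4, -3, -2, -1, 0, 1}.

Counting them gives 12 values.

Answer: 12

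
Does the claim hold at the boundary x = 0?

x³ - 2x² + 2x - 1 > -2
x = 0: LHS = 0³ - 2·0² + 2·0 - 1 = -1; -1 > -2 — holds

The relation is satisfied at x = 0.

Answer: Yes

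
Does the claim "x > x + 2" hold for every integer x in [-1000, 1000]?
The claim fails at x = 0:
x = 0: RHS = 0 + 2 = 2; 0 > 2 — FAILS

Because a single integer refutes it, the statement is false.

Answer: False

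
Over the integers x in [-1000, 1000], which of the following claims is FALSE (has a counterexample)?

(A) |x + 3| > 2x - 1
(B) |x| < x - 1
(A) x = 4: LHS = |4 + 3| = |7| = 7, RHS = 2·4 - 1 = 7; 7 > 7 — FAILS
(B) x = 0: LHS = |0| = 0, RHS = 0 - 1 = -1; 0 < -1 — FAILS

Answer: Both A and B are false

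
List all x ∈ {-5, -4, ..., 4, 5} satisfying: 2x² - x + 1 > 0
Over all integers in [-5, 5], LHS − RHS is smallest at x = 0, where it equals 1:
x = 0: LHS = 2·0² - 0 + 1 = 1; 1 > 0 — holds
At the ends of the range:
x = -5: LHS = 2·(-5)² - (-5) + 1 = 56; 56 > 0 — holds
x = 5: LHS = 2·5² - 5 + 1 = 46; 46 > 0 — holds
Hence LHS − RHS is never zero or negative, i.e. LHS > RHS throughout, so the relation holds for every integer in [-5, 5].

Answer: All integers in [-5, 5]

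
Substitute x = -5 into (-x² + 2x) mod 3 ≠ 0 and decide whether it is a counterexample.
Substitute x = -5 into the relation:
x = -5: LHS = (-(-5)² + 2·(-5)) mod 3 = (-35) mod 3 = 1; 1 ≠ 0 — holds

The claim holds here, so x = -5 is not a counterexample. (A counterexample exists elsewhere, e.g. x = 0.)

Answer: No, x = -5 is not a counterexample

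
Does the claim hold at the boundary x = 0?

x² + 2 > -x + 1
x = 0: LHS = 0² + 2 = 2, RHS = -0 + 1 = 1; 2 > 1 — holds

The relation is satisfied at x = 0.

Answer: Yes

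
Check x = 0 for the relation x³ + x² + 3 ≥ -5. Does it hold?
x = 0: LHS = 0³ + 0² + 3 = 3; 3 ≥ -5 — holds

The relation is satisfied at x = 0.

Answer: Yes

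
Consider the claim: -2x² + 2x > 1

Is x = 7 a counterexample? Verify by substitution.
Substitute x = 7 into the relation:
x = 7: LHS = -2·7² + 2·7 = -84; -84 > 1 — FAILS

Since the claim fails at x = 7, this value is a counterexample.

Answer: Yes, x = 7 is a counterexample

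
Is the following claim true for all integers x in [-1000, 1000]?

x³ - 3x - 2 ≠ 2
Track d = LHS − RHS over the integers in [-1000, 1000]. Equality would need d = 0, but d changes sign only between consecutive integers, jumping over 0:
x = 2: LHS = 2³ - 3·2 - 2 = 0; 0 ≠ 2 — holds  (d = -2)
x = 3: LHS = 3³ - 3·3 - 2 = 16; 16 ≠ 2 — holds  (d = 14)
Away from these crossings d keeps a constant sign, and checking every integer in [-1000, 1000] confirms d ≠ 0 throughout. Hence the two sides are never equal, so the relation holds for every integer in [-1000, 1000].

No counterexample exists.

Answer: True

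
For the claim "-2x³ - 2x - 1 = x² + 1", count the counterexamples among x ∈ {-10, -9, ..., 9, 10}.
Counterexamples in [-10, 10]: {-10, -9, -8, -7, -6, -5, -4, -3, -2, -1, 0, 1, 2, 3, 4, 5, 6, 7, 8, 9, 10}.

Counting them gives 21 values.

Answer: 21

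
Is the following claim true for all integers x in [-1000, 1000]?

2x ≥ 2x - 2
Over all integers in [-1000, 1000], LHS − RHS is smallest at x = 0, where it equals 2:
x = 0: LHS = 2·0 = 0, RHS = 2·0 - 2 = -2; 0 ≥ -2 — holds
At the ends of the range:
x = -1000: LHS = 2·(-1000) = -2000, RHS = 2·(-1000) - 2 = -2002; -2000 ≥ -2002 — holds
x = 1000: LHS = 2·1000 = 2000, RHS = 2·1000 - 2 = 1998; 2000 ≥ 1998 — holds
Hence LHS − RHS is never negative, i.e. LHS ≥ RHS throughout, so the relation holds for every integer in [-1000, 1000].

No counterexample exists.

Answer: True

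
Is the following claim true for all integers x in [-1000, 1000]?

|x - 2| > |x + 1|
The claim fails at x = 1:
x = 1: LHS = |1 - 2| = |-1| = 1, RHS = |1 + 1| = |2| = 2; 1 > 2 — FAILS

Because a single integer refutes it, the statement is false.

Answer: False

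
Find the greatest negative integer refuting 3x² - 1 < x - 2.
Testing negative integers from -1 downward:
x = -1: LHS = 3·(-1)² - 1 = 2, RHS = (-1) - 2 = -3; 2 < -3 — FAILS  ← closest negative counterexample to 0

Answer: x = -1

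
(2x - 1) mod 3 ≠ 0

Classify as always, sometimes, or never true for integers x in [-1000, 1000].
Holds at x = 0: LHS = (2·0 - 1) mod 3 = (-1) mod 3 = 2; 2 ≠ 0 — holds
Fails at x = -1: LHS = (2·(-1) - 1) mod 3 = (-3) mod 3 = 0; 0 ≠ 0 — FAILS
It is satisfied by some integers in the range but not all.

Answer: Sometimes true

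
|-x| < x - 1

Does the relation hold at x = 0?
x = 0: LHS = |-0| = |0| = 0, RHS = 0 - 1 = -1; 0 < -1 — FAILS

The relation fails at x = 0, so x = 0 is a counterexample.

Answer: No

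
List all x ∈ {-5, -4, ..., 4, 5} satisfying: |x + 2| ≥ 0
An absolute value is never negative, so the left side is ≥ 0 for every x, while the right side is 0. Tightest case in [-5, 5] is x = -2:
x = -2: LHS = |(-2) + 2| = |0| = 0; 0 ≥ 0 — holds
Hence LHS − RHS is never negative, i.e. LHS ≥ RHS throughout, so the relation holds for every integer in [-5, 5].

Answer: All integers in [-5, 5]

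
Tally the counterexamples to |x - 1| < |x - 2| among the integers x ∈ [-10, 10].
Counterexamples in [-10, 10]: {2, 3, 4, 5, 6, 7, 8, 9, 10}.

Counting them gives 9 values.

Answer: 9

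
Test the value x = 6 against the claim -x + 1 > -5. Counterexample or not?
Substitute x = 6 into the relation:
x = 6: LHS = -6 + 1 = -5; -5 > -5 — FAILS

Since the claim fails at x = 6, this value is a counterexample.

Answer: Yes, x = 6 is a counterexample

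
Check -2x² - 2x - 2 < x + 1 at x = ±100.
x = 100: LHS = -2·100² - 2·100 - 2 = -20202, RHS = 100 + 1 = 101; -20202 < 101 — holds
x = -100: LHS = -2·(-100)² - 2·(-100) - 2 = -19802, RHS = (-100) + 1 = -99; -19802 < -99 — holds

Answer: Yes, holds for both x = 100 and x = -100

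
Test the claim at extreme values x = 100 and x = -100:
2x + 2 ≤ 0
x = 100: LHS = 2·100 + 2 = 202; 202 ≤ 0 — FAILS
x = -100: LHS = 2·(-100) + 2 = -198; -198 ≤ 0 — holds

Answer: Partially: fails for x = 100, holds for x = -100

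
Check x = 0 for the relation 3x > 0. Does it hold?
x = 0: LHS = 3·0 = 0; 0 > 0 — FAILS

The relation fails at x = 0, so x = 0 is a counterexample.

Answer: No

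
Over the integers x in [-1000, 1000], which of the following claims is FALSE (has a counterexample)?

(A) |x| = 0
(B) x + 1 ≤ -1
(A) x = 1: LHS = |1| = 1; 1 = 0 — FAILS
(B) x = 0: LHS = 0 + 1 = 1; 1 ≤ -1 — FAILS

Answer: Both A and B are false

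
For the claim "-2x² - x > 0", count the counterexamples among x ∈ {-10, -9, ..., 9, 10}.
Counterexamples in [-10, 10]: {-10, -9, -8, -7, -6, -5, -4, -3, -2, -1, 0, 1, 2, 3, 4, 5, 6, 7, 8, 9, 10}.

Counting them gives 21 values.

Answer: 21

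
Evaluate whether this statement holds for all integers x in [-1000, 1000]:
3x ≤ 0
The claim fails at x = 1:
x = 1: LHS = 3·1 = 3; 3 ≤ 0 — FAILS

Because a single integer refutes it, the statement is false.

Answer: False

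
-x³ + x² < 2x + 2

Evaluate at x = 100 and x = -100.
x = 100: LHS = -100³ + 100² = -990000, RHS = 2·100 + 2 = 202; -990000 < 202 — holds
x = -100: LHS = -(-100)³ + (-100)² = 1010000, RHS = 2·(-100) + 2 = -198; 1010000 < -198 — FAILS

Answer: Partially: holds for x = 100, fails for x = -100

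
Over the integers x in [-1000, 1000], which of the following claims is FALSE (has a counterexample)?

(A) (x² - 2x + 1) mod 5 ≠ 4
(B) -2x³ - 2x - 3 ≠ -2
(A) x = -1: LHS = ((-1)² - 2·(-1) + 1) mod 5 = 4 mod 5 = 4; 4 ≠ 4 — FAILS

(B) Track d = LHS − RHS over the integers in [-1000, 1000]. Equality would need d = 0, but d changes sign only between consecutive integers, jumping over 0:
x = -1: LHS = -2·(-1)³ - 2·(-1) - 3 = 1; 1 ≠ -2 — holds  (d = 3)
x = 0: LHS = -2·0³ - 2·0 - 3 = -3; -3 ≠ -2 — holds  (d = -1)
Away from these crossings d keeps a constant sign, and checking every integer in [-1000, 1000] confirms d ≠ 0 throughout. Hence the two sides are never equal, so the relation holds for every integer in [-1000, 1000].

Only (A) has a counterexample.

Answer: A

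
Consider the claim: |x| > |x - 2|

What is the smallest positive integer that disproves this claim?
Testing positive integers:
x = 1: LHS = |1| = 1, RHS = |1 - 2| = |-1| = 1; 1 > 1 — FAILS  ← smallest positive counterexample

Answer: x = 1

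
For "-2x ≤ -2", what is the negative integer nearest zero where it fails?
Testing negative integers from -1 downward:
x = -1: LHS = -2·(-1) = 2; 2 ≤ -2 — FAILS  ← closest negative counterexample to 0

Answer: x = -1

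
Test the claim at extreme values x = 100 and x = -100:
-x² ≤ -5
x = 100: LHS = -100² = -10000; -10000 ≤ -5 — holds
x = -100: LHS = -(-100)² = -10000; -10000 ≤ -5 — holds

Answer: Yes, holds for both x = 100 and x = -100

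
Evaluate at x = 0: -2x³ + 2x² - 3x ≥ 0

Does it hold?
x = 0: LHS = -2·0³ + 2·0² - 3·0 = 0; 0 ≥ 0 — holds

The relation is satisfied at x = 0.

Answer: Yes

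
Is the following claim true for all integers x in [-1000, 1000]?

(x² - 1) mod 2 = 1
The claim fails at x = 1:
x = 1: LHS = (1² - 1) mod 2 = 0 mod 2 = 0; 0 = 1 — FAILS

Because a single integer refutes it, the statement is false.

Answer: False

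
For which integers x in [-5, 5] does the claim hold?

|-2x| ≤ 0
Holds for: {0}
Fails for: {-5, -4, -3, -2, -1, 1, 2, 3, 4, 5}

Answer: {0}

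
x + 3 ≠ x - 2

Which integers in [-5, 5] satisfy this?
Over all integers in [-5, 5], LHS − RHS is always positive; it is smallest at x = 0, where it equals 5:
x = 0: LHS = 0 + 3 = 3, RHS = 0 - 2 = -2; 3 ≠ -2 — holds
At the ends of the range:
x = -5: LHS = (-5) + 3 = -2, RHS = (-5) - 2 = -7; -2 ≠ -7 — holds
x = 5: LHS = 5 + 3 = 8, RHS = 5 - 2 = 3; 8 ≠ 3 — holds
Hence LHS − RHS is never 0, i.e. the two sides are never equal, so the relation holds for every integer in [-5, 5].

Answer: All integers in [-5, 5]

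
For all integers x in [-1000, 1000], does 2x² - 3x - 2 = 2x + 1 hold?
The claim fails at x = 0:
x = 0: LHS = 2·0² - 3·0 - 2 = -2, RHS = 2·0 + 1 = 1; -2 = 1 — FAILS

Because a single integer refutes it, the statement is false.

Answer: False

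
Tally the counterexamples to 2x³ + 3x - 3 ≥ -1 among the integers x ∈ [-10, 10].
Counterexamples in [-10, 10]: {-10, -9, -8, -7, -6, -5, -4, -3, -2, -1, 0}.

Counting them gives 11 values.

Answer: 11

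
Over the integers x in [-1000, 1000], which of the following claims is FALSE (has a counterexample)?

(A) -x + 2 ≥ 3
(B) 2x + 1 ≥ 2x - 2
(A) x = 0: LHS = -0 + 2 = 2; 2 ≥ 3 — FAILS

(B) Over all integers in [-1000, 1000], LHS − RHS is smallest at x = 0, where it equals 3:
x = 0: LHS = 2·0 + 1 = 1, RHS = 2·0 - 2 = -2; 1 ≥ -2 — holds
At the ends of the range:
x = -1000: LHS = 2·(-1000) + 1 = -1999, RHS = 2·(-1000) - 2 = -2002; -1999 ≥ -2002 — holds
x = 1000: LHS = 2·1000 + 1 = 2001, RHS = 2·1000 - 2 = 1998; 2001 ≥ 1998 — holds
Hence LHS − RHS is never negative, i.e. LHS ≥ RHS throughout, so the relation holds for every integer in [-1000, 1000].

Only (A) has a counterexample.

Answer: A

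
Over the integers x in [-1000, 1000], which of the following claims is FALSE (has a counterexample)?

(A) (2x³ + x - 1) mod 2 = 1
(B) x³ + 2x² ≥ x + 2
(A) x = 1: LHS = (2·1³ + 1 - 1) mod 2 = 2 mod 2 = 0; 0 = 1 — FAILS
(B) x = 0: LHS = 0³ + 2·0² = 0, RHS = 0 + 2 = 2; 0 ≥ 2 — FAILS

Answer: Both A and B are false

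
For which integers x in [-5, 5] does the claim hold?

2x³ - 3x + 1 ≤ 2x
Holds for: {-5, -4, -3, -2, 1}
Fails for: {-1, 0, 2, 3, 4, 5}

Answer: {-5, -4, -3, -2, 1}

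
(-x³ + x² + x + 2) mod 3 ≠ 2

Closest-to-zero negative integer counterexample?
Testing negative integers from -1 downward:
x = -1: LHS = (-(-1)³ + (-1)² + (-1) + 2) mod 3 = 3 mod 3 = 0; 0 ≠ 2 — holds
x = -2: LHS = (-(-2)³ + (-2)² + (-2) + 2) mod 3 = 12 mod 3 = 0; 0 ≠ 2 — holds
x = -3: LHS = (-(-3)³ + (-3)² + (-3) + 2) mod 3 = 35 mod 3 = 2; 2 ≠ 2 — FAILS  ← closest negative counterexample to 0

Answer: x = -3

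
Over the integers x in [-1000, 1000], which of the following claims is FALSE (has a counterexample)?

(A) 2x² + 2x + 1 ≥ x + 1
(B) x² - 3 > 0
(A) Over all integers in [-1000, 1000], LHS − RHS is smallest at x = 0, where it equals 0:
x = 0: LHS = 2·0² + 2·0 + 1 = 1, RHS = 0 + 1 = 1; 1 ≥ 1 — holds
At the ends of the range:
x = -1000: LHS = 2·(-1000)² + 2·(-1000) + 1 = 1998001, RHS = (-1000) + 1 = -999; 1998001 ≥ -999 — holds
x = 1000: LHS = 2·1000² + 2·1000 + 1 = 2002001, RHS = 1000 + 1 = 1001; 2002001 ≥ 1001 — holds
Hence LHS − RHS is never negative, i.e. LHS ≥ RHS throughout, so the relation holds for every integer in [-1000, 1000].

(B) x = 0: LHS = 0² - 3 = -3; -3 > 0 — FAILS

Only (B) has a counterexample.

Answer: B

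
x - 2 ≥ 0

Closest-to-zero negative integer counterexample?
Testing negative integers from -1 downward:
x = -1: LHS = (-1) - 2 = -3; -3 ≥ 0 — FAILS  ← closest negative counterexample to 0

Answer: x = -1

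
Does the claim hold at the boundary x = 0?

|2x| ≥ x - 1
x = 0: LHS = |2·0| = |0| = 0, RHS = 0 - 1 = -1; 0 ≥ -1 — holds

The relation is satisfied at x = 0.

Answer: Yes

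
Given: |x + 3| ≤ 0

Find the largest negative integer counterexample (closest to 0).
Testing negative integers from -1 downward:
x = -1: LHS = |(-1) + 3| = |2| = 2; 2 ≤ 0 — FAILS  ← closest negative counterexample to 0

Answer: x = -1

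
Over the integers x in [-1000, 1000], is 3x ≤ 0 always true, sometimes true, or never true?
Holds at x = 0: LHS = 3·0 = 0; 0 ≤ 0 — holds
Fails at x = 1: LHS = 3·1 = 3; 3 ≤ 0 — FAILS
It is satisfied by some integers in the range but not all.

Answer: Sometimes true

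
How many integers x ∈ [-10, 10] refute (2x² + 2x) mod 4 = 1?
Counterexamples in [-10, 10]: {-10, -9, -8, -7, -6, -5, -4, -3, -2, -1, 0, 1, 2, 3, 4, 5, 6, 7, 8, 9, 10}.

Counting them gives 21 values.

Answer: 21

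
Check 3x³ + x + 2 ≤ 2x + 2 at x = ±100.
x = 100: LHS = 3·100³ + 100 + 2 = 3000102, RHS = 2·100 + 2 = 202; 3000102 ≤ 202 — FAILS
x = -100: LHS = 3·(-100)³ + (-100) + 2 = -3000098, RHS = 2·(-100) + 2 = -198; -3000098 ≤ -198 — holds

Answer: Partially: fails for x = 100, holds for x = -100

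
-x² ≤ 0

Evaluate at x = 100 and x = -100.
x = 100: LHS = -100² = -10000; -10000 ≤ 0 — holds
x = -100: LHS = -(-100)² = -10000; -10000 ≤ 0 — holds

Answer: Yes, holds for both x = 100 and x = -100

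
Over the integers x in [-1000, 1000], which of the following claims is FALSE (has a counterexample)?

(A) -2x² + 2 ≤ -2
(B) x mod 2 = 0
(A) x = 0: LHS = -2·0² + 2 = 2; 2 ≤ -2 — FAILS
(B) x = 1: LHS = 1 mod 2 = 1; 1 = 0 — FAILS

Answer: Both A and B are false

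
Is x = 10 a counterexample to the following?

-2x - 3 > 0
Substitute x = 10 into the relation:
x = 10: LHS = -2·10 - 3 = -23; -23 > 0 — FAILS

Since the claim fails at x = 10, this value is a counterexample.

Answer: Yes, x = 10 is a counterexample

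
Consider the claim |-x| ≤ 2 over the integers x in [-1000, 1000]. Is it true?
The claim fails at x = 3:
x = 3: LHS = |-3| = 3; 3 ≤ 2 — FAILS

Because a single integer refutes it, the statement is false.

Answer: False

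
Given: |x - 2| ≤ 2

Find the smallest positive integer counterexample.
Testing positive integers:
x = 1: LHS = |1 - 2| = |-1| = 1; 1 ≤ 2 — holds
x = 2: LHS = |2 - 2| = |0| = 0; 0 ≤ 2 — holds
x = 3: LHS = |3 - 2| = |1| = 1; 1 ≤ 2 — holds
x = 4: LHS = |4 - 2| = |2| = 2; 2 ≤ 2 — holds
x = 5: LHS = |5 - 2| = |3| = 3; 3 ≤ 2 — FAILS  ← smallest positive counterexample

Answer: x = 5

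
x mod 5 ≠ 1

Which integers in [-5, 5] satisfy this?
Holds for: {-5, -3, -2, -1, 0, 2, 3, 4, 5}
Fails for: {-4, 1}

Answer: {-5, -3, -2, -1, 0, 2, 3, 4, 5}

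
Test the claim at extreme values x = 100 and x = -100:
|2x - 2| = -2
x = 100: LHS = |2·100 - 2| = |198| = 198; 198 = -2 — FAILS
x = -100: LHS = |2·(-100) - 2| = |-202| = 202; 202 = -2 — FAILS

Answer: No, fails for both x = 100 and x = -100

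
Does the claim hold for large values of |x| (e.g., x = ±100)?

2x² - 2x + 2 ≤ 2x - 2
x = 100: LHS = 2·100² - 2·100 + 2 = 19802, RHS = 2·100 - 2 = 198; 19802 ≤ 198 — FAILS
x = -100: LHS = 2·(-100)² - 2·(-100) + 2 = 20202, RHS = 2·(-100) - 2 = -202; 20202 ≤ -202 — FAILS

Answer: No, fails for both x = 100 and x = -100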